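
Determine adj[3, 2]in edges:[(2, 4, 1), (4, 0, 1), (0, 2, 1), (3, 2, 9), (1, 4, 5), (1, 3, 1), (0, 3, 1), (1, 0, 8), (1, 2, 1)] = 9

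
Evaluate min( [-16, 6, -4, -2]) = -16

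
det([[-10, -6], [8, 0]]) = (-10)*(0) - (-6)*(8)
= 48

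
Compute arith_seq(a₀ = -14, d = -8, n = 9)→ [-14, -22, -30, -38, -46, -54, -62, -70, -78]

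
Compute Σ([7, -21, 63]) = 7 + -21 + 63
= 49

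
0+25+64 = 89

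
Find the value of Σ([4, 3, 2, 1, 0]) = 4 + 3 + 2 + 1 + 0
= 10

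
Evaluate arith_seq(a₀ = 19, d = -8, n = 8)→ [19, 11, 3, -5, -13, -21, -29, -37]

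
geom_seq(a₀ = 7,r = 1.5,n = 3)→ a_0 = 7*1.5^0 = 7.0
a_1 = 7*1.5^1 = 10.5
a_2 = 7*1.5^2 = 15.75
= [7.0, 10.5, 15.75]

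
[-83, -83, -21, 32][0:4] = [-83, -83, -21, 32]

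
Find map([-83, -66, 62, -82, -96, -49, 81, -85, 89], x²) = [6889, 4356, 3844, 6724, 9216, 2401, 6561, 7225, 7921]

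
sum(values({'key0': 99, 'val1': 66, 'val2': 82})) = 99 + 66 + 82
= 247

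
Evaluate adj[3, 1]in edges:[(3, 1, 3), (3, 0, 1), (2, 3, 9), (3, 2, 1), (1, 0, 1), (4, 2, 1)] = 3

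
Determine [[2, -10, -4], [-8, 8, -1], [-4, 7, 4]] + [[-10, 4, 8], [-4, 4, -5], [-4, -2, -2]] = [[-8, -6, 4], [-12, 12, -6], [-8, 5, 2]]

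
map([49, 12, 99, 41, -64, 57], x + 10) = 49+10=59, 12+10=22, 99+10=109, 41+10=51, -64+10=-54, 57+10=67
= [59, 22, 109, 51, -54, 67]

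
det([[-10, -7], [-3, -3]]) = (-10)*(-3) - (-7)*(-3)
= 9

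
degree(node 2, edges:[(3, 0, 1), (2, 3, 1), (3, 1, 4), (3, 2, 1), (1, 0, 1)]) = incident: (2,3), (3,2)
= 2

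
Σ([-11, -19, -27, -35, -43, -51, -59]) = (-11) + (-19) + (-27) + (-35) + (-43) + (-51) + (-59)
= -245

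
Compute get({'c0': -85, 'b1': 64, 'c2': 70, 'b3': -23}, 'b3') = -23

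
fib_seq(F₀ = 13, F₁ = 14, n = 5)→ [13, 14, 27, 41, 68]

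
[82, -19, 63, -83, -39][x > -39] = keep x where x > -39: 82✓, -19✓, 63✓, -83✗, -39✗
= [82, -19, 63]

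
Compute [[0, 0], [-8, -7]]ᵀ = [[0, -8], [0, -7]]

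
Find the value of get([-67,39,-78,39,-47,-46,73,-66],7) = -66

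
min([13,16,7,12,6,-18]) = -18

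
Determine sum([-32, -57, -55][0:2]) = slice → [-32, -57]
(-32) + (-57)
= -89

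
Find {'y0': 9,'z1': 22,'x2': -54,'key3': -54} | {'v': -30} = {'y0': 9, 'z1': 22, 'x2': -54, 'key3': -54, 'v': -30}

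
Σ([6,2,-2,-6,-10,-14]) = -24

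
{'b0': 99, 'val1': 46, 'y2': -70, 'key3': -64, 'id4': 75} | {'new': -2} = {'b0': 99, 'val1': 46, 'y2': -70, 'key3': -64, 'id4': 75, 'new': -2}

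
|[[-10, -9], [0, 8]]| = (-10)*(8) - (-9)*(0)
= -80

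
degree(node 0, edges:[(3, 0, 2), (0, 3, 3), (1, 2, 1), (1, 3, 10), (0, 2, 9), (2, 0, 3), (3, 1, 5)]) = 4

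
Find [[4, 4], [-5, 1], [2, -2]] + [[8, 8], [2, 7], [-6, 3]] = [[12, 12], [-3, 8], [-4, 1]]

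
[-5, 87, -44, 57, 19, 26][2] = -44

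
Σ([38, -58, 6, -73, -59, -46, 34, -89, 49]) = 38 + (-58) + 6 + (-73) + (-59) + (-46) + 34 + (-89) + 49
= -198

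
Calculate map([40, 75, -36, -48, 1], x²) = [1600, 5625, 1296, 2304, 1]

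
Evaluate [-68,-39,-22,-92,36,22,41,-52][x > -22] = [36, 22, 41]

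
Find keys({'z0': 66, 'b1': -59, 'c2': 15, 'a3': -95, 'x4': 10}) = ['z0', 'b1', 'c2', 'a3', 'x4']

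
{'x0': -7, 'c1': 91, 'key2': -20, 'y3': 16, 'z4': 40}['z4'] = 40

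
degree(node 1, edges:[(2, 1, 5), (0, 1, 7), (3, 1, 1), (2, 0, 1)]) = incident: (2,1), (0,1), (3,1)
= 3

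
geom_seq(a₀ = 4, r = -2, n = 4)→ a_0 = 4*(-2)^0 = 4
a_1 = 4*(-2)^1 = -8
a_2 = 4*(-2)^2 = 16
...
= [4, -8, 16, -32]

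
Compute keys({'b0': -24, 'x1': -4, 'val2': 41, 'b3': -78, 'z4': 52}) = ['b0', 'x1', 'val2', 'b3', 'z4']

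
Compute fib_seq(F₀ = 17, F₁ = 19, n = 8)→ F_2 = F_1 + F_0 = 36
F_3 = F_2 + F_1 = 55
F_4 = F_3 + F_2 = 91
...
= [17, 19, 36, 55, 91, 146, 237, 383]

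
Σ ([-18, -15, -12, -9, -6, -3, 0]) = -63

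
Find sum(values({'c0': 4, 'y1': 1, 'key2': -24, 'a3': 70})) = 4 + 1 + (-24) + 70
= 51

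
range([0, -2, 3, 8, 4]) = 10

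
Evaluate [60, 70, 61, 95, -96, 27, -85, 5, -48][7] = 5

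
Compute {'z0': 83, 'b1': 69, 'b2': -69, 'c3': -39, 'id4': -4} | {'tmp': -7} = {'z0': 83, 'b1': 69, 'b2': -69, 'c3': -39, 'id4': -4, 'tmp': -7}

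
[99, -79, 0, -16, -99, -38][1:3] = [-79, 0]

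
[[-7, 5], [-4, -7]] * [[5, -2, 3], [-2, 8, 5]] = [[-45, 54, 4], [-6, -48, -47]]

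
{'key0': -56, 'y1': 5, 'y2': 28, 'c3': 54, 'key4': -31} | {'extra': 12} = {'key0': -56, 'y1': 5, 'y2': 28, 'c3': 54, 'key4': -31, 'extra': 12}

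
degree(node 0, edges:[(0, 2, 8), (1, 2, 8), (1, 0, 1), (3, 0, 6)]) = incident: (0,2), (1,0), (3,0)
= 3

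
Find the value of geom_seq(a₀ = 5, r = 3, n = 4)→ [5, 15, 45, 135]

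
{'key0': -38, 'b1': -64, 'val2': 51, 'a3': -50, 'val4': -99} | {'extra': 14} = {'key0': -38, 'b1': -64, 'val2': 51, 'a3': -50, 'val4': -99, 'extra': 14}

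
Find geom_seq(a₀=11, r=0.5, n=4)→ [11.0, 5.5, 2.75, 1.375]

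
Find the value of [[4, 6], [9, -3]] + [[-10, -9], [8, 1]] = [[-6, -3], [17, -2]]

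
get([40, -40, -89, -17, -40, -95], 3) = -17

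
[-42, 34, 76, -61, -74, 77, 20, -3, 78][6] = 20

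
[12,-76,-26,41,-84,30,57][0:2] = [12, -76]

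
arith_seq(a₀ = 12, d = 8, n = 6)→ [12, 20, 28, 36, 44, 52]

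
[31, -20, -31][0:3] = [31, -20, -31]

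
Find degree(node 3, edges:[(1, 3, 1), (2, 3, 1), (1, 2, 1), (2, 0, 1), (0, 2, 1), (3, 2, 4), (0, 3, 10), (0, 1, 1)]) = incident: (1,3), (2,3), (3,2), (0,3)
= 4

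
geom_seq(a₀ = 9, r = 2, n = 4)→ a_0 = 9*2^0 = 9
a_1 = 9*2^1 = 18
a_2 = 9*2^2 = 36
...
= [9, 18, 36, 72]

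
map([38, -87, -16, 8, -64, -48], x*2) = 38*2=76, -87*2=-174, -16*2=-32, 8*2=16, -64*2=-128, -48*2=-96
= [76, -174, -32, 16, -128, -96]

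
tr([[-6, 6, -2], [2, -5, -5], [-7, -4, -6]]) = -17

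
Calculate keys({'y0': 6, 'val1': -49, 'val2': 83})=['y0', 'val1', 'val2']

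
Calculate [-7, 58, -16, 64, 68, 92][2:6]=[-16, 64, 68, 92]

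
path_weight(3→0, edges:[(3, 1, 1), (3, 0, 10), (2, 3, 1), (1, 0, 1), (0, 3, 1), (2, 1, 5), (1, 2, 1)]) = 10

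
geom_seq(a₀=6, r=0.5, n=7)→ a_0 = 6*0.5^0 = 6.0
a_1 = 6*0.5^1 = 3.0
a_2 = 6*0.5^2 = 1.5
...
= [6.0, 3.0, 1.5, 0.75, 0.375, 0.1875, 0.09375]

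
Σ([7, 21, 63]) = 7 + 21 + 63
= 91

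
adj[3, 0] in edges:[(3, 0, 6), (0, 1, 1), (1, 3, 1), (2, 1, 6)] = 6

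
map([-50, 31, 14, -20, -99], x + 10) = [-40, 41, 24, -10, -89]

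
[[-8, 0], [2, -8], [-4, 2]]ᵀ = [[-8, 2, -4], [0, -8, 2]]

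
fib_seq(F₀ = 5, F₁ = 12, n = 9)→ F_2 = F_1 + F_0 = 17
F_3 = F_2 + F_1 = 29
F_4 = F_3 + F_2 = 46
...
= [5, 12, 17, 29, 46, 75, 121, 196, 317]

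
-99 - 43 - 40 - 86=-268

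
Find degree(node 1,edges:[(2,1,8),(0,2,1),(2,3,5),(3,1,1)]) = incident: (2,1), (3,1)
= 2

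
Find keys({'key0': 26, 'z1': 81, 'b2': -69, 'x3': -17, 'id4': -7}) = ['key0', 'z1', 'b2', 'x3', 'id4']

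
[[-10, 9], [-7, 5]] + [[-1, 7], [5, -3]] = [[-11, 16], [-2, 2]]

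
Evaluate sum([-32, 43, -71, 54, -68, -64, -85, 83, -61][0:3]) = -60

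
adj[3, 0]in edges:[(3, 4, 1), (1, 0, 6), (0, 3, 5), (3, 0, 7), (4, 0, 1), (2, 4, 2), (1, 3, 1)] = 7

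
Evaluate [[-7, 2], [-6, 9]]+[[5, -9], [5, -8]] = [[-2, -7], [-1, 1]]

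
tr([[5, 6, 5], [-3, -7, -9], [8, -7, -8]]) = diagonal: 5 + (-7) + (-8)
= -10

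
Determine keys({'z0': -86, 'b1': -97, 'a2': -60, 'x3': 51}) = ['z0', 'b1', 'a2', 'x3']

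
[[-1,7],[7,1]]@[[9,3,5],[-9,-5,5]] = [[-72, -38, 30], [54, 16, 40]]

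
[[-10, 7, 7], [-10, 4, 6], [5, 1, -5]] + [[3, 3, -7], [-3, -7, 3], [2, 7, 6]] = [[-7, 10, 0], [-13, -3, 9], [7, 8, 1]]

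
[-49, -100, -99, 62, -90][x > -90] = [-49, 62]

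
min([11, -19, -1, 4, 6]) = -19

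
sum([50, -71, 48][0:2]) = slice → [50, -71]
50 + (-71)
= -21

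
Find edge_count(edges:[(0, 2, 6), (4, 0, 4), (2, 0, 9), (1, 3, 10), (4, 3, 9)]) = 5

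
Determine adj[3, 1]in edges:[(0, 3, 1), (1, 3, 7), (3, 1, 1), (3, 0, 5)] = 1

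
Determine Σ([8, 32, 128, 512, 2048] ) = 8 + 32 + 128 + 512 + 2048
= 2728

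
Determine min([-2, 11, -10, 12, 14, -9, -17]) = -17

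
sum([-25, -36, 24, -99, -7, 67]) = (-25) + (-36) + 24 + (-99) + (-7) + 67
= -76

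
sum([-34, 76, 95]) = 137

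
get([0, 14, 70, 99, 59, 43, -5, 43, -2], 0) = 0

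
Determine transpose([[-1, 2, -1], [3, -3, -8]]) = [[-1, 3], [2, -3], [-1, -8]]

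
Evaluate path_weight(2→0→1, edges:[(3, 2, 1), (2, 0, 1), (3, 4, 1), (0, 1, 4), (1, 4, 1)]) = w(2→0)=1 + w(0→1)=4
= 5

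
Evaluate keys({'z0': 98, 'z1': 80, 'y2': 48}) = ['z0', 'z1', 'y2']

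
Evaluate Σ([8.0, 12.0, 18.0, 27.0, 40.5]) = 105.5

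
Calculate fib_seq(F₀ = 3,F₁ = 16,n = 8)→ [3, 16, 19, 35, 54, 89, 143, 232]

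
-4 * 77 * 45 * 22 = -304920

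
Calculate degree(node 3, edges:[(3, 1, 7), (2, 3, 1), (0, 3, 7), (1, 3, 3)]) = 4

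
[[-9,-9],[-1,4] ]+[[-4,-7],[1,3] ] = [[-13, -16], [0, 7]]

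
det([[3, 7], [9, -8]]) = -87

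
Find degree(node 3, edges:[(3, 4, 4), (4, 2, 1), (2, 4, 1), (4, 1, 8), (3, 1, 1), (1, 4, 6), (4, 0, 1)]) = incident: (3,4), (3,1)
= 2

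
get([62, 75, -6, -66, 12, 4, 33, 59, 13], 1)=75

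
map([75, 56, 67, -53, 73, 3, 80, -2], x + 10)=[85, 66, 77, -43, 83, 13, 90, 8]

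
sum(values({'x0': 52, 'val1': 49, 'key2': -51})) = 50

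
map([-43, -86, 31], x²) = (-43)²=1849, (-86)²=7396, (31)²=961
= [1849, 7396, 961]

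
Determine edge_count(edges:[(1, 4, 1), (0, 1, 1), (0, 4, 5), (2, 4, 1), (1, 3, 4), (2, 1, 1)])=6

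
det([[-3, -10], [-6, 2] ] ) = (-3)*(2) - (-10)*(-6)
= -66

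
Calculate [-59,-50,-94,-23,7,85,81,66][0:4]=[-59, -50, -94, -23]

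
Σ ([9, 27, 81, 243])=9 + 27 + 81 + 243
= 360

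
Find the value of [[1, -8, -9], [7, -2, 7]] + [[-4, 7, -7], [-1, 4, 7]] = [[-3, -1, -16], [6, 2, 14]]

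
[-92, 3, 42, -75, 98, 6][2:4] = [42, -75]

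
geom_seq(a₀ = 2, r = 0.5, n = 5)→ [2.0, 1.0, 0.5, 0.25, 0.125]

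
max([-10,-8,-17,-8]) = -8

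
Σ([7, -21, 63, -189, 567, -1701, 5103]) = 7 + -21 + 63 + -189 + 567 + -1701 + 5103
= 3829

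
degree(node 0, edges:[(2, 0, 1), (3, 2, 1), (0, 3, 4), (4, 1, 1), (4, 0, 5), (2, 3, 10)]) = incident: (2,0), (0,3), (4,0)
= 3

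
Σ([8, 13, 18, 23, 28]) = 90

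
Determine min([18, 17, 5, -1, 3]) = -1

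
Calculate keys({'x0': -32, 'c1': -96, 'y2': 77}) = ['x0', 'c1', 'y2']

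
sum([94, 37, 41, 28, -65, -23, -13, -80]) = 19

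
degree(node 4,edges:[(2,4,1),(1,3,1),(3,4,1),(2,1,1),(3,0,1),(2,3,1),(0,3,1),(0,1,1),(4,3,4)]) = incident: (2,4), (3,4), (4,3)
= 3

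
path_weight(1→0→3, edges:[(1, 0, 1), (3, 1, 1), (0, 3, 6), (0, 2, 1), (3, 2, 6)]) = 7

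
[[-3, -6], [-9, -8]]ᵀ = [[-3, -9], [-6, -8]]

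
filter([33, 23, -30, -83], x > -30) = keep x where x > -30: 33✓, 23✓, -30✗, -83✗
= [33, 23]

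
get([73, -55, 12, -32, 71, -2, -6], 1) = -55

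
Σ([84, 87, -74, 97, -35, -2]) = 157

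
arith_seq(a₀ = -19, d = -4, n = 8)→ [-19, -23, -27, -31, -35, -39, -43, -47]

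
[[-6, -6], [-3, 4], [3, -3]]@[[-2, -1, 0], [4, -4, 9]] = [[-12, 30, -54], [22, -13, 36], [-18, 9, -27]]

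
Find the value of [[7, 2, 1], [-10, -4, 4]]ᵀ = [[7, -10], [2, -4], [1, 4]]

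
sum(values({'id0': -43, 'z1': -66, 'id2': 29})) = (-43) + (-66) + 29
= -80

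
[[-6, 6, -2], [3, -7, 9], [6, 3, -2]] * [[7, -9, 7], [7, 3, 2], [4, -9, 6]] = C[0][0] = (-6)*(7) + (6)*(7) + (-2)*(4) = -8
C[0][1] = (-6)*(-9) + (6)*(3) + (-2)*(-9) = 90
C[0][2] = (-6)*(7) + (6)*(2) + (-2)*(6) = -42
C[1][0] = (3)*(7) + (-7)*(7) + (9)*(4) = 8
C[1][1] = (3)*(-9) + (-7)*(3) + (9)*(-9) = -129
C[1][2] = (3)*(7) + (-7)*(2) + (9)*(6) = 61
... (3 more cells)
= [[-8, 90, -42], [8, -129, 61], [55, -27, 36]]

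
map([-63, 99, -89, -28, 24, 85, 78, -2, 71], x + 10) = [-53, 109, -79, -18, 34, 95, 88, 8, 81]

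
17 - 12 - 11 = -6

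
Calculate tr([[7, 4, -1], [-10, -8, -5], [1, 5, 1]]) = 0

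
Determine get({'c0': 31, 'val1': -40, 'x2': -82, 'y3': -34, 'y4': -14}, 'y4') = -14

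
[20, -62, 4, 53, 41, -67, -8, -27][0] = 20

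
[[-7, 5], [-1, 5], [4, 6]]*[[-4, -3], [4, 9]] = C[0][0] = (-7)*(-4) + (5)*(4) = 48
C[0][1] = (-7)*(-3) + (5)*(9) = 66
C[1][0] = (-1)*(-4) + (5)*(4) = 24
C[1][1] = (-1)*(-3) + (5)*(9) = 48
C[2][0] = (4)*(-4) + (6)*(4) = 8
C[2][1] = (4)*(-3) + (6)*(9) = 42
= [[48, 66], [24, 48], [8, 42]]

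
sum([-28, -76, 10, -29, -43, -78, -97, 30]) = (-28) + (-76) + 10 + (-29) + (-43) + (-78) + (-97) + 30
= -311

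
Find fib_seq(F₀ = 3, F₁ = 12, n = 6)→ F_2 = F_1 + F_0 = 15
F_3 = F_2 + F_1 = 27
F_4 = F_3 + F_2 = 42
...
= [3, 12, 15, 27, 42, 69]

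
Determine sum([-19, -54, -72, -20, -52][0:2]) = -73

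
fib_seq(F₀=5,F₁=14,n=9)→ F_2 = F_1 + F_0 = 19
F_3 = F_2 + F_1 = 33
F_4 = F_3 + F_2 = 52
...
= [5, 14, 19, 33, 52, 85, 137, 222, 359]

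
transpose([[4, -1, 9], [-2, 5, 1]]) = [[4, -2], [-1, 5], [9, 1]]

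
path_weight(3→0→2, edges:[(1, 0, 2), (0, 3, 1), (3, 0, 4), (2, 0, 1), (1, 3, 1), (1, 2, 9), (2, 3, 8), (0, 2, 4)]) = 8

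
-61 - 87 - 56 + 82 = -122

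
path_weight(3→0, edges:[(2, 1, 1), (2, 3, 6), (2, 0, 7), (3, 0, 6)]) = 6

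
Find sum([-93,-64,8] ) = -149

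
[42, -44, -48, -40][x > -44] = keep x where x > -44: 42✓, -44✗, -48✗, -40✓
= [42, -40]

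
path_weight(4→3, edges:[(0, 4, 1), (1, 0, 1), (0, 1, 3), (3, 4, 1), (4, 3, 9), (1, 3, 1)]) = 9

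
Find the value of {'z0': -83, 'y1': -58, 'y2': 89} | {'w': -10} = {'z0': -83, 'y1': -58, 'y2': 89, 'w': -10}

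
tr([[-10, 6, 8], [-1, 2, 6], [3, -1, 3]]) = diagonal: (-10) + 2 + 3
= -5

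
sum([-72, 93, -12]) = (-72) + 93 + (-12)
= 9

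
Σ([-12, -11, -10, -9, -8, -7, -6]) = (-12) + (-11) + (-10) + (-9) + (-8) + (-7) + (-6)
= -63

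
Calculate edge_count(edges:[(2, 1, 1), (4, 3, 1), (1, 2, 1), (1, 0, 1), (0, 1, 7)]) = 5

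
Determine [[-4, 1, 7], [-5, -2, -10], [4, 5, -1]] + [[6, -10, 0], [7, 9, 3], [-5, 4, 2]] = [[2, -9, 7], [2, 7, -7], [-1, 9, 1]]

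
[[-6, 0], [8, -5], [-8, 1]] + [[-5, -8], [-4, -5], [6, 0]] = [[-11, -8], [4, -10], [-2, 1]]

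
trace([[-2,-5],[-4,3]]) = 1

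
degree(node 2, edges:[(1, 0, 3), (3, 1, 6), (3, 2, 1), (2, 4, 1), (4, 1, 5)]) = incident: (3,2), (2,4)
= 2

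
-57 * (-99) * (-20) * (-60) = 6771600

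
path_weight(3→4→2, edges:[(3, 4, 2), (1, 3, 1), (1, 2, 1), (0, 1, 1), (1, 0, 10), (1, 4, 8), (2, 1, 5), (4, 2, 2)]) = w(3→4)=2 + w(4→2)=2
= 4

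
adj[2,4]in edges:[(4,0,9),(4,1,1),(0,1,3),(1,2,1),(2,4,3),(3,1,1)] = 3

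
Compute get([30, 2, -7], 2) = -7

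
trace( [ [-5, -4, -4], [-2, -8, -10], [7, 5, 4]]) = diagonal: (-5) + (-8) + 4
= -9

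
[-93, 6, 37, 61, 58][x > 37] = [61, 58]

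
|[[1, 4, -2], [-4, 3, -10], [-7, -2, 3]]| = (1)*(1)*det([[3, -10], [-2, 3]]) + (-1)*(4)*det([[-4, -10], [-7, 3]]) + (1)*(-2)*det([[-4, 3], [-7, -2]])
= -11 + 328 + -58
= 259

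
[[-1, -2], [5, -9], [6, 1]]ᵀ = [[-1, 5, 6], [-2, -9, 1]]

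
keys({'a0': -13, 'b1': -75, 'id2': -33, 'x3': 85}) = ['a0', 'b1', 'id2', 'x3']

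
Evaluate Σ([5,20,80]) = 105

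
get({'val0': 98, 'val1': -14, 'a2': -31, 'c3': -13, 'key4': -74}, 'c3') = -13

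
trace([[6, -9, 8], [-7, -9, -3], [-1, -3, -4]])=-7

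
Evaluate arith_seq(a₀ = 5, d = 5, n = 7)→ [5, 10, 15, 20, 25, 30, 35]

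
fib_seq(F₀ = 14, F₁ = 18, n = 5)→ [14, 18, 32, 50, 82]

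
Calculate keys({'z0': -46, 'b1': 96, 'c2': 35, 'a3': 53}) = ['z0', 'b1', 'c2', 'a3']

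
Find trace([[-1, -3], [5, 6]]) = 5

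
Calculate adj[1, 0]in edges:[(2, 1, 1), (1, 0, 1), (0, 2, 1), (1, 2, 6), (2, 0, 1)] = 1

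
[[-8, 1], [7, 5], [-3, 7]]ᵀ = [[-8, 7, -3], [1, 5, 7]]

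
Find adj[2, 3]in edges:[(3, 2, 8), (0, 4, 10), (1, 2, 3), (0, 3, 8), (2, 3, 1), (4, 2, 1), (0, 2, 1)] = 1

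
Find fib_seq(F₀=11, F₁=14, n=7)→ [11, 14, 25, 39, 64, 103, 167]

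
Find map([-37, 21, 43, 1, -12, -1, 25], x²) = (-37)²=1369, (21)²=441, (43)²=1849, (1)²=1, (-12)²=144, (-1)²=1, (25)²=625
= [1369, 441, 1849, 1, 144, 1, 625]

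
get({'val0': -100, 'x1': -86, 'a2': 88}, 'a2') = 88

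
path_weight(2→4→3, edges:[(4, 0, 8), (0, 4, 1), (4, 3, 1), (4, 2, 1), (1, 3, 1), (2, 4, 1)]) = w(2→4)=1 + w(4→3)=1
= 2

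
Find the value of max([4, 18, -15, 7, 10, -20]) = 18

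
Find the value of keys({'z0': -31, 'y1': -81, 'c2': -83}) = ['z0', 'y1', 'c2']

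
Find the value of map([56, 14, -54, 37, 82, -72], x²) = (56)²=3136, (14)²=196, (-54)²=2916, (37)²=1369, (82)²=6724, (-72)²=5184
= [3136, 196, 2916, 1369, 6724, 5184]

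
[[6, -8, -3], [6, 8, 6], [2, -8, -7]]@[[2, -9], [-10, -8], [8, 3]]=[[68, 1], [-20, -100], [28, 25]]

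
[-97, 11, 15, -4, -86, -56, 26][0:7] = [-97, 11, 15, -4, -86, -56, 26]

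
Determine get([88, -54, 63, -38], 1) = -54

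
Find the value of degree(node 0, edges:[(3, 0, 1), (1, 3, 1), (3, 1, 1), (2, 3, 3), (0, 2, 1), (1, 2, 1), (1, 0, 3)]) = incident: (3,0), (0,2), (1,0)
= 3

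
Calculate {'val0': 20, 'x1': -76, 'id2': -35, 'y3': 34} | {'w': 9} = {'val0': 20, 'x1': -76, 'id2': -35, 'y3': 34, 'w': 9}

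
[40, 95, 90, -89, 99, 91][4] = 99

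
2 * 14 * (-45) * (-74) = 93240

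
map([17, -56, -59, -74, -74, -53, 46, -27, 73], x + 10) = [27, -46, -49, -64, -64, -43, 56, -17, 83]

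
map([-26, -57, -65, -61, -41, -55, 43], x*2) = -26*2=-52, -57*2=-114, -65*2=-130, -61*2=-122, -41*2=-82, -55*2=-110, 43*2=86
= [-52, -114, -130, -122, -82, -110, 86]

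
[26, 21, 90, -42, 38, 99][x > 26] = [90, 38, 99]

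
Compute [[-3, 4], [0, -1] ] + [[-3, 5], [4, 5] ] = [[-6, 9], [4, 4]]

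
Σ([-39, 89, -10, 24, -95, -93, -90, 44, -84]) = -254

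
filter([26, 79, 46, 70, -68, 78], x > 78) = [79]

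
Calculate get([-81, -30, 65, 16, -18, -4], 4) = -18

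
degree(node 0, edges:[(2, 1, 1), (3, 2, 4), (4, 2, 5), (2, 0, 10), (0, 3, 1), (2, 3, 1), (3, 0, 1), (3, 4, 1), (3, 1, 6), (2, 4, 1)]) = 3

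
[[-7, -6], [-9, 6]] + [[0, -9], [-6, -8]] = [[-7, -15], [-15, -2]]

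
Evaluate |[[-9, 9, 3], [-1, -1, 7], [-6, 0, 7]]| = -270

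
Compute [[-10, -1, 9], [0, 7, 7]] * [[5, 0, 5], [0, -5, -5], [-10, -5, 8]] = [[-140, -40, 27], [-70, -70, 21]]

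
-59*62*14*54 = -2765448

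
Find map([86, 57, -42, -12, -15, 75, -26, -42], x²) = (86)²=7396, (57)²=3249, (-42)²=1764, (-12)²=144, (-15)²=225, (75)²=5625, (-26)²=676, (-42)²=1764
= [7396, 3249, 1764, 144, 225, 5625, 676, 1764]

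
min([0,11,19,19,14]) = 0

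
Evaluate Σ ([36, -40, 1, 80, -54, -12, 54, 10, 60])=135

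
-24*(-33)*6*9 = 42768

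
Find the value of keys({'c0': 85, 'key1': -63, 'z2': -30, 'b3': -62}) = ['c0', 'key1', 'z2', 'b3']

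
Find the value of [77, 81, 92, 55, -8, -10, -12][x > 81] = [92]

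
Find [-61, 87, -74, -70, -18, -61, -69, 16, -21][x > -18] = keep x where x > -18: -61✗, 87✓, -74✗, -70✗, -18✗, -61✗, -69✗, 16✓, -21✗
= [87, 16]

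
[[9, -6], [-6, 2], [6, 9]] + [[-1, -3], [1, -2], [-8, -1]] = [[8, -9], [-5, 0], [-2, 8]]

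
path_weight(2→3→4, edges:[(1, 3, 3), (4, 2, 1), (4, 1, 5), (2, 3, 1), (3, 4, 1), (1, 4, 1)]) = 2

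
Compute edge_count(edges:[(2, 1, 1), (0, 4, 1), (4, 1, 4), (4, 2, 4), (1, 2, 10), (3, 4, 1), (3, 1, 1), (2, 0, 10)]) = 8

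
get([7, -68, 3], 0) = 7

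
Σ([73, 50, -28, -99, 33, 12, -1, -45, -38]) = 73 + 50 + (-28) + (-99) + 33 + 12 + (-1) + (-45) + (-38)
= -43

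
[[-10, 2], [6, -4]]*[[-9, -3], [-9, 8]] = [[72, 46], [-18, -50]]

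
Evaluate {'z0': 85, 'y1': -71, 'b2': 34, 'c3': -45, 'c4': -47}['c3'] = -45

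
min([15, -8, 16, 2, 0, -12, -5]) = -12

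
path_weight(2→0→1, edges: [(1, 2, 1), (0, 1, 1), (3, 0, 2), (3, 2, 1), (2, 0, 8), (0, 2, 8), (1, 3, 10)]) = w(2→0)=8 + w(0→1)=1
= 9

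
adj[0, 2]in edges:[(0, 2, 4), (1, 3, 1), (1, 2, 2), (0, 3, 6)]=4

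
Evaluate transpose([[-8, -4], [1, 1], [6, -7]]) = [[-8, 1, 6], [-4, 1, -7]]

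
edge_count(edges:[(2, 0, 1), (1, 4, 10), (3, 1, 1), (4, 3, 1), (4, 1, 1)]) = 5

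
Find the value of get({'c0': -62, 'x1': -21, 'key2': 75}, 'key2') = 75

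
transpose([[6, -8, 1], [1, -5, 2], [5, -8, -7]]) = [[6, 1, 5], [-8, -5, -8], [1, 2, -7]]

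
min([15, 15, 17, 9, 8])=8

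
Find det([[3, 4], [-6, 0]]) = (3)*(0) - (4)*(-6)
= 24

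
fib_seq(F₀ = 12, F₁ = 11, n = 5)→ F_2 = F_1 + F_0 = 23
F_3 = F_2 + F_1 = 34
F_4 = F_3 + F_2 = 57
= [12, 11, 23, 34, 57]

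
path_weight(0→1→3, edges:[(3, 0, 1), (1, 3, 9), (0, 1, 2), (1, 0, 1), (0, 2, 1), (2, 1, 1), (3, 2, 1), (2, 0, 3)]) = 11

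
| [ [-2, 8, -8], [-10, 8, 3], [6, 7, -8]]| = (1)*(-2)*det([[8, 3], [7, -8]]) + (-1)*(8)*det([[-10, 3], [6, -8]]) + (1)*(-8)*det([[-10, 8], [6, 7]])
= 170 + -496 + 944
= 618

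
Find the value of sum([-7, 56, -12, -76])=(-7) + 56 + (-12) + (-76)
= -39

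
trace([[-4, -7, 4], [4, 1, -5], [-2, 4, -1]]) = diagonal: (-4) + 1 + (-1)
= -4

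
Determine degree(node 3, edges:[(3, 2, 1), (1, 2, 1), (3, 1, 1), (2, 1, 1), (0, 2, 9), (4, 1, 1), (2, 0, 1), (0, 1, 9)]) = 2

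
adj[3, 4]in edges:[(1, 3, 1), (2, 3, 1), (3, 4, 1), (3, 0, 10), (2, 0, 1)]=1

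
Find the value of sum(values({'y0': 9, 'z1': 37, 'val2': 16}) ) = 9 + 37 + 16
= 62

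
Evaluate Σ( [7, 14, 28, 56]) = 7 + 14 + 28 + 56
= 105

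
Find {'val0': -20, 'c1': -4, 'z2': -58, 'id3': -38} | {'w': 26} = {'val0': -20, 'c1': -4, 'z2': -58, 'id3': -38, 'w': 26}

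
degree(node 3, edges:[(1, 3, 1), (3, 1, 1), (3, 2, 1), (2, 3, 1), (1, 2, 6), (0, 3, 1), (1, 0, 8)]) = 5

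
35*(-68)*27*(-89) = 5719140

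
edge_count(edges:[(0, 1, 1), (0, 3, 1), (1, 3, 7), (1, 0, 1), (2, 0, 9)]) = 5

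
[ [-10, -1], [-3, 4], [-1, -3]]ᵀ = [[-10, -3, -1], [-1, 4, -3]]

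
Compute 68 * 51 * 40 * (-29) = -4022880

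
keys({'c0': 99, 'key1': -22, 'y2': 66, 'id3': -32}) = ['c0', 'key1', 'y2', 'id3']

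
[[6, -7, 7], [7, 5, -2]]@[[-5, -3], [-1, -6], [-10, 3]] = [[-93, 45], [-20, -57]]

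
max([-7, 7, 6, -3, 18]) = 18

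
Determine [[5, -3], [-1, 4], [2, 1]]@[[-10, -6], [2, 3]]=[[-56, -39], [18, 18], [-18, -9]]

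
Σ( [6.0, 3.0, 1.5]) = 10.5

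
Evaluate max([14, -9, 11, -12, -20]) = 14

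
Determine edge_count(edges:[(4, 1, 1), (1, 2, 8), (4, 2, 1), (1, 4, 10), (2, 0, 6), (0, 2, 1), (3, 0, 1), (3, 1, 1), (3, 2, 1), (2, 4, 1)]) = 10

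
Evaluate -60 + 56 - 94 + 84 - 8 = -22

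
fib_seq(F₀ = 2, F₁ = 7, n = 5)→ [2, 7, 9, 16, 25]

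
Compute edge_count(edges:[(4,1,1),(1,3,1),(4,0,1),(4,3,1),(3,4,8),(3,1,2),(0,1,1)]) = 7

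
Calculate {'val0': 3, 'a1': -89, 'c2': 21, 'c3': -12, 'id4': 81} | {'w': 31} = {'val0': 3, 'a1': -89, 'c2': 21, 'c3': -12, 'id4': 81, 'w': 31}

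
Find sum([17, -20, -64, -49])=-116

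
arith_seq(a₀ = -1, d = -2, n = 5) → a_0 = -1 + 0*-2 = -1
a_1 = -1 + 1*-2 = -3
a_2 = -1 + 2*-2 = -5
...
= [-1, -3, -5, -7, -9]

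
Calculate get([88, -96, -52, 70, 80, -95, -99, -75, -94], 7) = -75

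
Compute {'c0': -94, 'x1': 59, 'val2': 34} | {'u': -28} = {'c0': -94, 'x1': 59, 'val2': 34, 'u': -28}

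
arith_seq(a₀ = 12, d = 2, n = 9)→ [12, 14, 16, 18, 20, 22, 24, 26, 28]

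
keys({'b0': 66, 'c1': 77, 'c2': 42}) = ['b0', 'c1', 'c2']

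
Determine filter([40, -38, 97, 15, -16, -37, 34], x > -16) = keep x where x > -16: 40✓, -38✗, 97✓, 15✓, -16✗, -37✗, 34✓
= [40, 97, 15, 34]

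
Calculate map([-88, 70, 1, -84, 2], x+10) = -88+10=-78, 70+10=80, 1+10=11, -84+10=-74, 2+10=12
= [-78, 80, 11, -74, 12]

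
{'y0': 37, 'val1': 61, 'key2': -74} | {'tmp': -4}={'y0': 37, 'val1': 61, 'key2': -74, 'tmp': -4}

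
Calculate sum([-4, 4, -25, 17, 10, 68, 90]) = 160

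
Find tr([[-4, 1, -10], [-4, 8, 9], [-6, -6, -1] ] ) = diagonal: (-4) + 8 + (-1)
= 3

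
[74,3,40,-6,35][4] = 35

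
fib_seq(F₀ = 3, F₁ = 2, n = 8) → [3, 2, 5, 7, 12, 19, 31, 50]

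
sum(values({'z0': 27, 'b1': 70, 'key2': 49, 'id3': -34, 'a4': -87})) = 27 + 70 + 49 + (-34) + (-87)
= 25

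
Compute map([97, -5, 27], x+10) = 97+10=107, -5+10=5, 27+10=37
= [107, 5, 37]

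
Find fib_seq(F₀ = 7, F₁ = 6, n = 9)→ F_2 = F_1 + F_0 = 13
F_3 = F_2 + F_1 = 19
F_4 = F_3 + F_2 = 32
...
= [7, 6, 13, 19, 32, 51, 83, 134, 217]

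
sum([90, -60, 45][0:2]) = 30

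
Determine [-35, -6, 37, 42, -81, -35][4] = -81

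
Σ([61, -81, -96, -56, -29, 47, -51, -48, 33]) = 61 + (-81) + (-96) + (-56) + (-29) + 47 + (-51) + (-48) + 33
= -220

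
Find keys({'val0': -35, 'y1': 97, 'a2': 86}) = ['val0', 'y1', 'a2']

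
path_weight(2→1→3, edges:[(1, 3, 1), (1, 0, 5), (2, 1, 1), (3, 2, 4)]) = 2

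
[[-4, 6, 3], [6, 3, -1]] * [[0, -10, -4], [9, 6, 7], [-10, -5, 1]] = C[0][0] = (-4)*(0) + (6)*(9) + (3)*(-10) = 24
C[0][1] = (-4)*(-10) + (6)*(6) + (3)*(-5) = 61
C[0][2] = (-4)*(-4) + (6)*(7) + (3)*(1) = 61
C[1][0] = (6)*(0) + (3)*(9) + (-1)*(-10) = 37
C[1][1] = (6)*(-10) + (3)*(6) + (-1)*(-5) = -37
C[1][2] = (6)*(-4) + (3)*(7) + (-1)*(1) = -4
= [[24, 61, 61], [37, -37, -4]]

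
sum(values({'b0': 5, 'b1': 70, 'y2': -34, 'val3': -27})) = 14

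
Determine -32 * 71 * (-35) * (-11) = -874720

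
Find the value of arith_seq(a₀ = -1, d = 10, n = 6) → [-1, 9, 19, 29, 39, 49]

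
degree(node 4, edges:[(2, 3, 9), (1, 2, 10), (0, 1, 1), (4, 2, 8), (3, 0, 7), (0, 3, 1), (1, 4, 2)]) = 2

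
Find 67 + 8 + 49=124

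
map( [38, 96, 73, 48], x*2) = [76, 192, 146, 96]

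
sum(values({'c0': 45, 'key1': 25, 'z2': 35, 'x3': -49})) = 56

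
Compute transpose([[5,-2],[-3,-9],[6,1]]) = [[5, -3, 6], [-2, -9, 1]]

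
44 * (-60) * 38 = -100320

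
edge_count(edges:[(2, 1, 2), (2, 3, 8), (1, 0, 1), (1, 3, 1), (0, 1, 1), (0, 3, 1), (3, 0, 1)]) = 7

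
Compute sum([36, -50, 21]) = 7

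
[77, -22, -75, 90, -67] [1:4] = [-22, -75, 90]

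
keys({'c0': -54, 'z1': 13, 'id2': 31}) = ['c0', 'z1', 'id2']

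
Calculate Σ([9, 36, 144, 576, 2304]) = 9 + 36 + 144 + 576 + 2304
= 3069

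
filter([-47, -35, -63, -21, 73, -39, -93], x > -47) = keep x where x > -47: -47✗, -35✓, -63✗, -21✓, 73✓, -39✓, -93✗
= [-35, -21, 73, -39]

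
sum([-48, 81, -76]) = (-48) + 81 + (-76)
= -43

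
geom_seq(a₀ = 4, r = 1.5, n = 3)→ a_0 = 4*1.5^0 = 4.0
a_1 = 4*1.5^1 = 6.0
a_2 = 4*1.5^2 = 9.0
= [4.0, 6.0, 9.0]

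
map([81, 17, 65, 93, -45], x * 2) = [162, 34, 130, 186, -90]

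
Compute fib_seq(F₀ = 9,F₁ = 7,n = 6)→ [9, 7, 16, 23, 39, 62]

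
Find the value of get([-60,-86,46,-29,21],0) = -60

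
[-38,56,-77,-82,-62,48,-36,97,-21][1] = 56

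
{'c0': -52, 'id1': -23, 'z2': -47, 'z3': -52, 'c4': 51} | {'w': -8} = {'c0': -52, 'id1': -23, 'z2': -47, 'z3': -52, 'c4': 51, 'w': -8}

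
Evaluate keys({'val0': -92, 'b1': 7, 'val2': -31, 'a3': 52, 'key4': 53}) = ['val0', 'b1', 'val2', 'a3', 'key4']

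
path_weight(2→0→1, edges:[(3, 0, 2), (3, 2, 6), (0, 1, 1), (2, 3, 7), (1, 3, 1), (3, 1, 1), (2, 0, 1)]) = 2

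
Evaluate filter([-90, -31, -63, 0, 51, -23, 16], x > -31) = [0, 51, -23, 16]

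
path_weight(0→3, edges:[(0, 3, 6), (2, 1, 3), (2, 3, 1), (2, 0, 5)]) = 6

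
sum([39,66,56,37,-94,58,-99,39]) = 102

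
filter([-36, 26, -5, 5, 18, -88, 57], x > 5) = [26, 18, 57]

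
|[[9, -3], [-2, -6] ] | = (9)*(-6) - (-3)*(-2)
= -60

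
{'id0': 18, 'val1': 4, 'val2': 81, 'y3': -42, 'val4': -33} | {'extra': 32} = {'id0': 18, 'val1': 4, 'val2': 81, 'y3': -42, 'val4': -33, 'extra': 32}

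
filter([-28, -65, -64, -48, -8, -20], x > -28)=keep x where x > -28: -28✗, -65✗, -64✗, -48✗, -8✓, -20✓
= [-8, -20]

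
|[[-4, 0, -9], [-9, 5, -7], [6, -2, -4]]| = (1)*(-4)*det([[5, -7], [-2, -4]]) + (-1)*(0)*det([[-9, -7], [6, -4]]) + (1)*(-9)*det([[-9, 5], [6, -2]])
= 136 + 0 + 108
= 244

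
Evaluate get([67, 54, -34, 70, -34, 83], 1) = 54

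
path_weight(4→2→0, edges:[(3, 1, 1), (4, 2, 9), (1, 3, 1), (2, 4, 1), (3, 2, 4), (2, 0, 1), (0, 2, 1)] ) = w(4→2)=9 + w(2→0)=1
= 10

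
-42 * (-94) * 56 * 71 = 15697248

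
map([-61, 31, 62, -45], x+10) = [-51, 41, 72, -35]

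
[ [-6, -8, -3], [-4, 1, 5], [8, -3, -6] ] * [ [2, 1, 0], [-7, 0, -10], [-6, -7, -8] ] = C[0][0] = (-6)*(2) + (-8)*(-7) + (-3)*(-6) = 62
C[0][1] = (-6)*(1) + (-8)*(0) + (-3)*(-7) = 15
C[0][2] = (-6)*(0) + (-8)*(-10) + (-3)*(-8) = 104
C[1][0] = (-4)*(2) + (1)*(-7) + (5)*(-6) = -45
C[1][1] = (-4)*(1) + (1)*(0) + (5)*(-7) = -39
C[1][2] = (-4)*(0) + (1)*(-10) + (5)*(-8) = -50
... (3 more cells)
= [[62, 15, 104], [-45, -39, -50], [73, 50, 78]]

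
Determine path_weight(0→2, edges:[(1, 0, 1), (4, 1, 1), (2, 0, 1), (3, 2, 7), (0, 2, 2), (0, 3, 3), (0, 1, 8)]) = 2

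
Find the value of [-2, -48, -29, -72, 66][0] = -2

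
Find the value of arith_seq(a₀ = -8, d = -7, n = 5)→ a_0 = -8 + 0*-7 = -8
a_1 = -8 + 1*-7 = -15
a_2 = -8 + 2*-7 = -22
...
= [-8, -15, -22, -29, -36]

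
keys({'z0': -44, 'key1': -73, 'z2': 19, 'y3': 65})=['z0', 'key1', 'z2', 'y3']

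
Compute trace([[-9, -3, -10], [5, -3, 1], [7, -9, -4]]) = -16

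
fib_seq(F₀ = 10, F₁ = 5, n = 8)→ [10, 5, 15, 20, 35, 55, 90, 145]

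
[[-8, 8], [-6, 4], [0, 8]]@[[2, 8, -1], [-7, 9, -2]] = [[-72, 8, -8], [-40, -12, -2], [-56, 72, -16]]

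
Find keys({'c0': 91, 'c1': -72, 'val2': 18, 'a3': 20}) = ['c0', 'c1', 'val2', 'a3']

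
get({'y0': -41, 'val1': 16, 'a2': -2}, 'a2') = -2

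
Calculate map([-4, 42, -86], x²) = (-4)²=16, (42)²=1764, (-86)²=7396
= [16, 1764, 7396]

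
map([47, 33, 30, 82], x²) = [2209, 1089, 900, 6724]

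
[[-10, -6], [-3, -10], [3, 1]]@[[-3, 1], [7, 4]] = [[-12, -34], [-61, -43], [-2, 7]]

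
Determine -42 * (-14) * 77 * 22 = 996072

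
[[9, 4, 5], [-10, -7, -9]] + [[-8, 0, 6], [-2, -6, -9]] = [[1, 4, 11], [-12, -13, -18]]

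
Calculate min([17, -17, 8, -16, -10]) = -17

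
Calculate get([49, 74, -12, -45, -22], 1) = 74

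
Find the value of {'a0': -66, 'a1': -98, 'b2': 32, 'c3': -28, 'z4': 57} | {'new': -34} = {'a0': -66, 'a1': -98, 'b2': 32, 'c3': -28, 'z4': 57, 'new': -34}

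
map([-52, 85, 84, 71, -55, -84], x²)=(-52)²=2704, (85)²=7225, (84)²=7056, (71)²=5041, (-55)²=3025, (-84)²=7056
= [2704, 7225, 7056, 5041, 3025, 7056]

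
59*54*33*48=5046624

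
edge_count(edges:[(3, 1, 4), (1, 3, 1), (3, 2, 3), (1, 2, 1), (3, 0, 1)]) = 5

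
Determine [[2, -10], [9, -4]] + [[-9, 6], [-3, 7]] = [[-7, -4], [6, 3]]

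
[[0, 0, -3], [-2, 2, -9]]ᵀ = [[0, -2], [0, 2], [-3, -9]]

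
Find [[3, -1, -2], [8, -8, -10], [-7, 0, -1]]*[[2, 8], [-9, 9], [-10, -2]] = C[0][0] = (3)*(2) + (-1)*(-9) + (-2)*(-10) = 35
C[0][1] = (3)*(8) + (-1)*(9) + (-2)*(-2) = 19
C[1][0] = (8)*(2) + (-8)*(-9) + (-10)*(-10) = 188
C[1][1] = (8)*(8) + (-8)*(9) + (-10)*(-2) = 12
C[2][0] = (-7)*(2) + (0)*(-9) + (-1)*(-10) = -4
C[2][1] = (-7)*(8) + (0)*(9) + (-1)*(-2) = -54
= [[35, 19], [188, 12], [-4, -54]]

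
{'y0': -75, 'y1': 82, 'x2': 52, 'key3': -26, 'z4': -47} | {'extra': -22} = {'y0': -75, 'y1': 82, 'x2': 52, 'key3': -26, 'z4': -47, 'extra': -22}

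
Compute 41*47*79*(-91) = -13853203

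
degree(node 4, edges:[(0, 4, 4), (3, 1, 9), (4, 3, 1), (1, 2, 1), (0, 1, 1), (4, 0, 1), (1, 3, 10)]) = incident: (0,4), (4,3), (4,0)
= 3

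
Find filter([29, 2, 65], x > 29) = [65]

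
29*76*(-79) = -174116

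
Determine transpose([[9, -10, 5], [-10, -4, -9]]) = [[9, -10], [-10, -4], [5, -9]]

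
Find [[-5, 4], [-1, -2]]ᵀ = [[-5, -1], [4, -2]]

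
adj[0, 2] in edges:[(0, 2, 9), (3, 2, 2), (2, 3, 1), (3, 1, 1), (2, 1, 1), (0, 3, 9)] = 9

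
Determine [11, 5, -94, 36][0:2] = [11, 5]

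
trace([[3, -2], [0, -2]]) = 1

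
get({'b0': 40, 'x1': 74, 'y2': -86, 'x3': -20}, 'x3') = -20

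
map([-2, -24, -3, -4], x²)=(-2)²=4, (-24)²=576, (-3)²=9, (-4)²=16
= [4, 576, 9, 16]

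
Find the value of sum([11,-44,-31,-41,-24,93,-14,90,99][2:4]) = slice → [-31, -41]
(-31) + (-41)
= -72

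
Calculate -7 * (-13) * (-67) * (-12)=73164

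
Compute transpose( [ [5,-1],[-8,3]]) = [[5, -8], [-1, 3]]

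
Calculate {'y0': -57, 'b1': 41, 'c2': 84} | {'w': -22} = {'y0': -57, 'b1': 41, 'c2': 84, 'w': -22}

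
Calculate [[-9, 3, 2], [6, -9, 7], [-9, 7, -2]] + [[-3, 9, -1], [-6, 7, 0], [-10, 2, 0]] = [[-12, 12, 1], [0, -2, 7], [-19, 9, -2]]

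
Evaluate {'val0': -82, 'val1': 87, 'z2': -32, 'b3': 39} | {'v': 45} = {'val0': -82, 'val1': 87, 'z2': -32, 'b3': 39, 'v': 45}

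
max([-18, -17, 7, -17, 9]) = 9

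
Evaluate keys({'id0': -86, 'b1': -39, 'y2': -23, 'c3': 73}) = ['id0', 'b1', 'y2', 'c3']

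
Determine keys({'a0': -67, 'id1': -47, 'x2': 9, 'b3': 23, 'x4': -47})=['a0', 'id1', 'x2', 'b3', 'x4']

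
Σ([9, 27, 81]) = 117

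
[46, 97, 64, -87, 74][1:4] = [97, 64, -87]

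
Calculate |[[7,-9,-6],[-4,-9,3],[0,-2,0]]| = -6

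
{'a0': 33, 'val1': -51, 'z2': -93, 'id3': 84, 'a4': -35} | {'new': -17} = {'a0': 33, 'val1': -51, 'z2': -93, 'id3': 84, 'a4': -35, 'new': -17}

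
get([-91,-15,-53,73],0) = -91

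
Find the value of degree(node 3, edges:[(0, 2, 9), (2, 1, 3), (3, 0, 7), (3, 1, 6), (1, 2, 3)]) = incident: (3,0), (3,1)
= 2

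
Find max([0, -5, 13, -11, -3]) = 13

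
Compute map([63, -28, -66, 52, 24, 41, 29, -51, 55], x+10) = 63+10=73, -28+10=-18, -66+10=-56, 52+10=62, 24+10=34, 41+10=51, 29+10=39, -51+10=-41, 55+10=65
= [73, -18, -56, 62, 34, 51, 39, -41, 65]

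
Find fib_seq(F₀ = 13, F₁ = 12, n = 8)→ [13, 12, 25, 37, 62, 99, 161, 260]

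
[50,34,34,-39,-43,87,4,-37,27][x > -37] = [50, 34, 34, 87, 4, 27]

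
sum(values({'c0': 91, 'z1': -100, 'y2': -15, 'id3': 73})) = 49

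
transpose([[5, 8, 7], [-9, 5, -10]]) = [[5, -9], [8, 5], [7, -10]]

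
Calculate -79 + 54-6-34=-65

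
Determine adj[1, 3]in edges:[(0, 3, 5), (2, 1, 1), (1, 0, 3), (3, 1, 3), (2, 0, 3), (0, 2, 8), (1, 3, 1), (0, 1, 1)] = 1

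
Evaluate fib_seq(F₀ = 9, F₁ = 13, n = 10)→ F_2 = F_1 + F_0 = 22
F_3 = F_2 + F_1 = 35
F_4 = F_3 + F_2 = 57
...
= [9, 13, 22, 35, 57, 92, 149, 241, 390, 631]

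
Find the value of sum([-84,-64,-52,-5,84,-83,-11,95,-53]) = -173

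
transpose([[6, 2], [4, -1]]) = [[6, 4], [2, -1]]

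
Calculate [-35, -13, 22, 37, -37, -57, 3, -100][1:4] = [-13, 22, 37]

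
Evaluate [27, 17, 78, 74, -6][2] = 78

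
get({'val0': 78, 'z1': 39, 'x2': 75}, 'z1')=39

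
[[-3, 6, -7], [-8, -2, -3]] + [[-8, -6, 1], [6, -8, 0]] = [[-11, 0, -6], [-2, -10, -3]]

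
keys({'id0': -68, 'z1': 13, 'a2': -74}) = ['id0', 'z1', 'a2']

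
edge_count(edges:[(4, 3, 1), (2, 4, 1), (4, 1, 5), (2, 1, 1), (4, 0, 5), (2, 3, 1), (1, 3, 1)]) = 7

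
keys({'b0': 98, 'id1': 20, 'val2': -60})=['b0', 'id1', 'val2']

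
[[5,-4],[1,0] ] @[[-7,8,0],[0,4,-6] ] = [[-35, 24, 24], [-7, 8, 0]]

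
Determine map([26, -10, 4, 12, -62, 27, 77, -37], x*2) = [52, -20, 8, 24, -124, 54, 154, -74]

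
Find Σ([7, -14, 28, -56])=-35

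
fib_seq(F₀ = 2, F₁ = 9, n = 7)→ F_2 = F_1 + F_0 = 11
F_3 = F_2 + F_1 = 20
F_4 = F_3 + F_2 = 31
...
= [2, 9, 11, 20, 31, 51, 82]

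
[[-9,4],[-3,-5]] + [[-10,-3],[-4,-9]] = [[-19, 1], [-7, -14]]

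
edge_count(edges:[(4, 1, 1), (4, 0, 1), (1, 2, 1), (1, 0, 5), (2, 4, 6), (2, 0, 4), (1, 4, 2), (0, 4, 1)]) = 8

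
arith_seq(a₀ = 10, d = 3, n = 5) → [10, 13, 16, 19, 22]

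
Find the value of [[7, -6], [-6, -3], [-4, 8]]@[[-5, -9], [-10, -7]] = C[0][0] = (7)*(-5) + (-6)*(-10) = 25
C[0][1] = (7)*(-9) + (-6)*(-7) = -21
C[1][0] = (-6)*(-5) + (-3)*(-10) = 60
C[1][1] = (-6)*(-9) + (-3)*(-7) = 75
C[2][0] = (-4)*(-5) + (8)*(-10) = -60
C[2][1] = (-4)*(-9) + (8)*(-7) = -20
= [[25, -21], [60, 75], [-60, -20]]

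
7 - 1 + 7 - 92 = -79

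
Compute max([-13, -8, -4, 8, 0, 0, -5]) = 8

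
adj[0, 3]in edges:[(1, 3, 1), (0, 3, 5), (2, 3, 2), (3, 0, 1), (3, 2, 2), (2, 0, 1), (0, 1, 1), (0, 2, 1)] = 5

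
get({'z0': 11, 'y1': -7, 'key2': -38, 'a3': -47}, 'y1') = -7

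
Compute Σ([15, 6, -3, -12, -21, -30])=-45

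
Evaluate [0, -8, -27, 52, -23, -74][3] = 52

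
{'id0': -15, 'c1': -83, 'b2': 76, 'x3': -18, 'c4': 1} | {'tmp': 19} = {'id0': -15, 'c1': -83, 'b2': 76, 'x3': -18, 'c4': 1, 'tmp': 19}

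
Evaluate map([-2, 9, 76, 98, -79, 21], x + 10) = -2+10=8, 9+10=19, 76+10=86, 98+10=108, -79+10=-69, 21+10=31
= [8, 19, 86, 108, -69, 31]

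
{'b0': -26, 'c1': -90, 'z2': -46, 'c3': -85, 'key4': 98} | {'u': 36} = {'b0': -26, 'c1': -90, 'z2': -46, 'c3': -85, 'key4': 98, 'u': 36}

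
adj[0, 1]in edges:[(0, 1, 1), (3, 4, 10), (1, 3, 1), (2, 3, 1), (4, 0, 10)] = 1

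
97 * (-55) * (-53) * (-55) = -15551525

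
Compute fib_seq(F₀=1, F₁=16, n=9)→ [1, 16, 17, 33, 50, 83, 133, 216, 349]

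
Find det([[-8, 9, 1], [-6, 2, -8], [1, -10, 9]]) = (1)*(-8)*det([[2, -8], [-10, 9]]) + (-1)*(9)*det([[-6, -8], [1, 9]]) + (1)*(1)*det([[-6, 2], [1, -10]])
= 496 + 414 + 58
= 968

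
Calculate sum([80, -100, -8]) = -28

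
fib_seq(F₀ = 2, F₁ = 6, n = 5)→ [2, 6, 8, 14, 22]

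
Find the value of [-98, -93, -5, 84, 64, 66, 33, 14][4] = 64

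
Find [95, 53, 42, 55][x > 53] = [95, 55]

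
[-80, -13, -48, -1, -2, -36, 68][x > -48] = keep x where x > -48: -80✗, -13✓, -48✗, -1✓, -2✓, -36✓, 68✓
= [-13, -1, -2, -36, 68]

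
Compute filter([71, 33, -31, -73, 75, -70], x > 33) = keep x where x > 33: 71✓, 33✗, -31✗, -73✗, 75✓, -70✗
= [71, 75]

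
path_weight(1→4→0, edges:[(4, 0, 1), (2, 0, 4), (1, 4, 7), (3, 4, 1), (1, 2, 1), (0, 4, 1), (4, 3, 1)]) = w(1→4)=7 + w(4→0)=1
= 8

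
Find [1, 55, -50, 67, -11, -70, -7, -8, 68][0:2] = [1, 55]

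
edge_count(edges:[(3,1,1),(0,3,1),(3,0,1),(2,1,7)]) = 4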